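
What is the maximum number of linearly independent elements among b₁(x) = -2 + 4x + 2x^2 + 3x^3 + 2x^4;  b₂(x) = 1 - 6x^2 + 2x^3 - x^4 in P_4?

2

Represent each element by its coordinate vector in ℝ⁵.
Row-reduce the 2×5 matrix with these as rows.
There are 2 pivot columns, so rank = 2.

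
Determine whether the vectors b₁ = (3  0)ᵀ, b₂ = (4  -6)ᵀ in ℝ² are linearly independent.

Row-reduce the matrix whose columns are b₁, b₂.
The reduction yields 2 nonzero rows, so the rank is 2.
Since rank = 2 (the number of vectors), the set is linearly independent.

linearly independent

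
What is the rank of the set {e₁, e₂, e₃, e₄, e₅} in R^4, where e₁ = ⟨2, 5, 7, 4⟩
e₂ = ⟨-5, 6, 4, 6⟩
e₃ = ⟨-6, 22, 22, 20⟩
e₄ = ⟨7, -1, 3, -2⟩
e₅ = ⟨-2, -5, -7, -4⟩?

rank 2

Put the 4×5 matrix [e₁|e₂|e₃|e₄|e₅] into echelon form.
Exactly 2 pivots survive; hence the rank is 2.
(With 5 elements in a 4-dimensional space the rank is at most 4.)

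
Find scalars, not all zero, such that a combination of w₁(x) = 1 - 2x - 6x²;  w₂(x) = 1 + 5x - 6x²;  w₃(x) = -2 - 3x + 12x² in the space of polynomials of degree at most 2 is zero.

w₁ + w₂ + w₃ = 0

Pass to coordinate vectors relative to the basis {1, x, x²}.
Solve the homogeneous system with w₁, w₂, w₃ as columns by row-reducing the coefficient matrix.
The free variable yields coefficients (1, 1, 1) (any nonzero multiple also works).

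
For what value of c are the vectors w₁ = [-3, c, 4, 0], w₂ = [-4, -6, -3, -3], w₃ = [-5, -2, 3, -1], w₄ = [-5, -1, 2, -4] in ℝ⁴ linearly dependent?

The vectors are dependent exactly when the determinant of the matrix with rows w₁, w₂, w₃, w₄ vanishes.
Cofactor expansion gives det = 56 - 70*c.
This vanishes exactly when c = 4/5.

c = 4/5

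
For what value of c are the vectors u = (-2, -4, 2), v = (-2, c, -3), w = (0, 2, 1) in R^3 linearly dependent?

c = -14

The vectors are dependent exactly when the determinant of the matrix with rows u, v, w vanishes.
The determinant works out to -2*c - 28.
This vanishes exactly when c = -14.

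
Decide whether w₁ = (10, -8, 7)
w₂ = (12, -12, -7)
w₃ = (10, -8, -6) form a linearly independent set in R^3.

Form the 3×3 matrix with these as columns; its determinant is 312.
A nonzero determinant means the columns are linearly independent.

linearly independent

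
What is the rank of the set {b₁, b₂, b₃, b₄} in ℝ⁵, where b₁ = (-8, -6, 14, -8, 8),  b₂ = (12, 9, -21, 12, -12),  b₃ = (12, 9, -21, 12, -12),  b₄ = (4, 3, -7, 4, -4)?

Put the 5×4 matrix [b₁|b₂|b₃|b₄] into echelon form.
Reduction leaves 1 leading entry, giving rank 1.

1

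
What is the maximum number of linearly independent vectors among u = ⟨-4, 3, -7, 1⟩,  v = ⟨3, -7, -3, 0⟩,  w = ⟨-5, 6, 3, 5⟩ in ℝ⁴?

Form the matrix with u, v, w as columns and reduce.
Exactly 3 pivots survive; hence the rank is 3.

3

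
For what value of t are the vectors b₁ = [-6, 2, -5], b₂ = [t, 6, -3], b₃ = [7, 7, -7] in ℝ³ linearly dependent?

t = 14

Place the vectors as rows of a 3×3 matrix; dependence ⇔ determinant zero.
The determinant works out to 294 - 21*t.
Solving 294 - 21*t = 0 yields t = 14.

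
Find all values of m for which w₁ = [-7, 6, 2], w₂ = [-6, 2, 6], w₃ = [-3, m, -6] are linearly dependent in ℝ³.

The vectors are dependent exactly when the determinant of the matrix with rows w₁, w₂, w₃ vanishes.
Cofactor expansion gives det = 30*m - 228.
This vanishes exactly when m = 38/5.

m = 38/5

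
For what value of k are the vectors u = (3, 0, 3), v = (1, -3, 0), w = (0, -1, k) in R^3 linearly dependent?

k = -1/3

The vectors are dependent exactly when the determinant of the matrix with rows u, v, w vanishes.
The determinant works out to -9*k - 3.
Setting this to zero gives k = -1/3.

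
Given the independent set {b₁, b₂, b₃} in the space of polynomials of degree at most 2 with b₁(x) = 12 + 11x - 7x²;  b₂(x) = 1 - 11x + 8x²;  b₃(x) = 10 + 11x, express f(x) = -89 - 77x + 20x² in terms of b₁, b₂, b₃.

Work in coordinates with respect to the standard basis {1, x, x²}.
Write f = α₁b₁ + … + α₃b₃ and equate components.
Back-substitution yields (α₁, α₂, α₃) = (-4, -1, -4).

f = -4b₁ - b₂ - 4b₃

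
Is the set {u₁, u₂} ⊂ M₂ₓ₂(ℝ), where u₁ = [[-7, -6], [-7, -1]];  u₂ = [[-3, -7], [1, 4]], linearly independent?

linearly independent

Take coordinates with respect to the standard basis {E₁₁, E₁₂, E₂₁, E₂₂}.
Row-reduce the matrix whose columns are u₁, u₂.
The reduction yields 2 nonzero rows, so the rank is 2.
Since rank = 2 (the number of vectors), the set is linearly independent.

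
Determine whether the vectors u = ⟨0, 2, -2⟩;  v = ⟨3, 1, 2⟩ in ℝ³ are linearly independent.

linearly independent

Place the vectors as rows of a 2×3 matrix and reduce to echelon form.
The reduction yields 2 nonzero rows, so the rank is 2.
Since rank = 2 (the number of vectors), the set is linearly independent.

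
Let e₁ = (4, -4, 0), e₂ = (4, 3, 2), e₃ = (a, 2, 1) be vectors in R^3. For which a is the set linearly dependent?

a = 3/2

The vectors are dependent exactly when the determinant of the matrix with rows e₁, e₂, e₃ vanishes.
Cofactor expansion gives det = 12 - 8*a.
Solving 12 - 8*a = 0 yields a = 3/2.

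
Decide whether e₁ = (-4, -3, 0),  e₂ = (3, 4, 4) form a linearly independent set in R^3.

Row-reduce the matrix whose columns are e₁, e₂.
The reduction yields 2 nonzero rows, so the rank is 2.
Since rank = 2 (the number of vectors), the set is linearly independent.

linearly independent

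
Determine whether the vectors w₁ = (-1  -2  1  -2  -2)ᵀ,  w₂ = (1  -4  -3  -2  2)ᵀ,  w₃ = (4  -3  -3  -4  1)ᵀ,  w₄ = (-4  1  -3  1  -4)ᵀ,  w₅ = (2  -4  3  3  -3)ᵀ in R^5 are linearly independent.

linearly independent

Form the 5×5 matrix with these as columns; its determinant is 2814.
A nonzero determinant means the columns are linearly independent.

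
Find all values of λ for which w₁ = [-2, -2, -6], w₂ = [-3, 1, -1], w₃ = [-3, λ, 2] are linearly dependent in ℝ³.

The vectors are dependent exactly when the determinant of the matrix with rows w₁, w₂, w₃ vanishes.
Cofactor expansion gives det = 16*λ - 40.
Setting this to zero gives λ = 5/2.

λ = 5/2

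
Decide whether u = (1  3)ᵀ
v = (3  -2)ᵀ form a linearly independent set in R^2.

linearly independent

Row-reduce the matrix whose columns are u, v.
The reduction yields 2 nonzero rows, so the rank is 2.
Since rank = 2 (the number of vectors), the set is linearly independent.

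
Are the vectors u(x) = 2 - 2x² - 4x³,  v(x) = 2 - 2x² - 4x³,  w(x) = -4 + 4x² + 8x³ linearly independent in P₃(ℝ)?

Write each element as a coordinate vector in ℝ⁴ using {1, x, …, x³}.
Two of the vectors are equal, giving an immediate dependence.

linearly dependent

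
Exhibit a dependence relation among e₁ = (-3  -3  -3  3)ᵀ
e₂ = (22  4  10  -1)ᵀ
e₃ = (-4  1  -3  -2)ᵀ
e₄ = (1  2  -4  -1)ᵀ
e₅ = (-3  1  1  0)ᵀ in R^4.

Solve the homogeneous system with e₁, e₂, e₃, e₄, e₅ as columns by row-reducing the coefficient matrix.
The free variable yields coefficients (2, 1, 3, -1, 1) (any nonzero multiple also works).

2e₁ + e₂ + 3e₃ - e₄ + e₅ = 0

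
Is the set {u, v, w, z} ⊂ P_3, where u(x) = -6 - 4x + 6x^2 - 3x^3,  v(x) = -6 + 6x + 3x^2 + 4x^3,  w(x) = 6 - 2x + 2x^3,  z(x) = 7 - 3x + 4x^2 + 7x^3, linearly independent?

Write each element as a coordinate vector in ℝ⁴ using {1, x, …, x^3}.
The matrix [u|v|w|z] has determinant -564.
A nonzero determinant means the columns are linearly independent.

linearly independent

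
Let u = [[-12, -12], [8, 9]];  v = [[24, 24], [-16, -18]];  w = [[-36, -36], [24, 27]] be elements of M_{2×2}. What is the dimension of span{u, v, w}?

Represent each element by its coordinate vector in ℝ⁴.
Row-reduce the 3×4 matrix with these as rows.
Exactly 1 pivot survives; hence the rank is 1.

dim = 1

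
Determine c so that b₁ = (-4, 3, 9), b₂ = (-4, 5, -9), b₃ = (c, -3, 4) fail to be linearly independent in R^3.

Place the vectors as rows of a 3×3 matrix; dependence ⇔ determinant zero.
The determinant works out to 184 - 72*c.
This vanishes exactly when c = 23/9.

c = 23/9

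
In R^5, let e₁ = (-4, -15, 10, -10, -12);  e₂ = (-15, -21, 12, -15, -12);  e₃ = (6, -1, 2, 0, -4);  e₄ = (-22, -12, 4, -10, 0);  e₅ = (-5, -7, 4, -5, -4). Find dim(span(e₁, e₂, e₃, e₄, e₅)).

Row-reduce the 5×5 matrix with these as rows.
There are 2 pivot columns, so rank = 2.

dim = 2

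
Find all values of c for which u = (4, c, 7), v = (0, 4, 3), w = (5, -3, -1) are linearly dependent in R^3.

c = 8

Place the vectors as rows of a 3×3 matrix; dependence ⇔ determinant zero.
Cofactor expansion gives det = 15*c - 120.
Solving 15*c - 120 = 0 yields c = 8.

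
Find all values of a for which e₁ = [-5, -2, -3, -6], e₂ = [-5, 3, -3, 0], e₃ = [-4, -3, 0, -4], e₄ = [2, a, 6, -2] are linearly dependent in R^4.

a = -7

Dependence holds iff the 4×4 matrix [e₁ e₂ e₃ e₄] is singular.
The determinant works out to 72*a + 504.
Solving 72*a + 504 = 0 yields a = -7.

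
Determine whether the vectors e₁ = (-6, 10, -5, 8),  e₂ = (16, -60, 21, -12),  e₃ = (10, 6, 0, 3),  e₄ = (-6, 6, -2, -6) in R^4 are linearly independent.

linearly dependent

The matrix [e₁|e₂|e₃|e₄] has determinant 0.
A zero determinant means the columns are linearly dependent.
Indeed 3e₁ + e₂ + 2e₃ + 3e₄ = 0.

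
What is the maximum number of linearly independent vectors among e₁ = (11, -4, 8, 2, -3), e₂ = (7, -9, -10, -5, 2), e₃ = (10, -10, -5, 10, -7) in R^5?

Form the matrix with e₁, e₂, e₃ as columns and reduce.
There are 3 pivot columns, so rank = 3.

3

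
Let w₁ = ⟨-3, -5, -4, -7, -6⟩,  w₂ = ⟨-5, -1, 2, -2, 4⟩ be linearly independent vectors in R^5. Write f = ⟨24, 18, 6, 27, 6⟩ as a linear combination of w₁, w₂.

Solve the system with w₁, w₂ as columns and f as the right-hand side.
The system has the unique solution (α₁, α₂) = (-3, -3).

f = -3w₁ - 3w₂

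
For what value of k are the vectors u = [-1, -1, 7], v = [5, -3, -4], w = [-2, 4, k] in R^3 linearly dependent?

The set is linearly dependent precisely when det[u; v; w] = 0.
Expanding, det = 8*k + 74.
This vanishes exactly when k = -37/4.

k = -37/4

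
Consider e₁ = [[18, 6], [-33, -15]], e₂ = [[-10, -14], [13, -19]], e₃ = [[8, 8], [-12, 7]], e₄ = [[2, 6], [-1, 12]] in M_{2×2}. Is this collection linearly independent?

Write each element as a coordinate vector in ℝ⁴ using {E₁₁, E₁₂, E₂₁, E₂₂}.
Row-reduce the matrix whose columns are e₁, e₂, e₃, e₄.
The reduction yields 2 nonzero rows, so the rank is 2.
Since rank 2 < 4, the set is linearly dependent.

linearly dependent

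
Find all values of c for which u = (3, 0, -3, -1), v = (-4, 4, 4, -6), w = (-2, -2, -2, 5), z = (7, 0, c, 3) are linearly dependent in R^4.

c = -39

Place the vectors as rows of a 4×4 matrix; dependence ⇔ determinant zero.
Cofactor expansion gives det = -8*c - 312.
This vanishes exactly when c = -39.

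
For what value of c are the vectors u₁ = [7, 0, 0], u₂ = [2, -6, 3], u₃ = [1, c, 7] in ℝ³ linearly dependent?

Dependence holds iff the 3×3 matrix [u₁ u₂ u₃] is singular.
Cofactor expansion gives det = -21*c - 294.
Solving -21*c - 294 = 0 yields c = -14.

c = -14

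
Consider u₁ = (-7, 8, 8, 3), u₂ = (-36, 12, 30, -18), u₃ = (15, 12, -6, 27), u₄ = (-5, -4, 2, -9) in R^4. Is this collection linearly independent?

One vector is a scalar multiple of another, so the set is dependent.

linearly dependent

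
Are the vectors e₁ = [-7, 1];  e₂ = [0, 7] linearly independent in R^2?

linearly independent

Form the 2×2 matrix with these as columns; its determinant is -49.
A nonzero determinant means the columns are linearly independent.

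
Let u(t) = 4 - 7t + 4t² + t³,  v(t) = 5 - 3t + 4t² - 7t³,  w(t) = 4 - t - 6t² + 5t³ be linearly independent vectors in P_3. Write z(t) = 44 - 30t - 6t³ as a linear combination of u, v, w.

Identify each element with its coordinate vector in ℝ⁴ via {1, t, …, t³}.
Set up the augmented matrix [u | v | w | z] and row-reduce.
Row-reducing the augmented matrix gives the unique coefficients (c₁, c₂, c₃) = (2, 4, 4).

z = 2u + 4v + 4w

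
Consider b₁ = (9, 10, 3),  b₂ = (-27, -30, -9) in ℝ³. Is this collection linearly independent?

Place the vectors as rows of a 2×3 matrix and reduce to echelon form.
The reduction yields 1 nonzero row, so the rank is 1.
Since rank 1 < 2, the set is linearly dependent.

linearly dependent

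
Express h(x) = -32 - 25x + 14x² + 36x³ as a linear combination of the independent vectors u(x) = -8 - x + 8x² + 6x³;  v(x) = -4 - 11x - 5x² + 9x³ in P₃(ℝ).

h = 3u + 2v

Identify each element with its coordinate vector in ℝ⁴ via {1, x, …, x³}.
Since u, v are independent, the coefficients expressing h are uniquely determined by a linear system.
Back-substitution yields (α₁, α₂) = (3, 2).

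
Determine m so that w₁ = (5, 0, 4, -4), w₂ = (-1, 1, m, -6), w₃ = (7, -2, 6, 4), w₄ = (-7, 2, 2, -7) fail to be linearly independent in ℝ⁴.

m = 13/3

The vectors are dependent exactly when the determinant of the matrix with rows w₁, w₂, w₃, w₄ vanishes.
Expanding, det = 130 - 30*m.
This vanishes exactly when m = 13/3.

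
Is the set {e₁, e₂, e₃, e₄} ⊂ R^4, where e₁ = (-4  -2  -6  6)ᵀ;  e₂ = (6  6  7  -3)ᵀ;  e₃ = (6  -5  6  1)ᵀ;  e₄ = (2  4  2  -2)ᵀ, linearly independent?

linearly independent

Form the 4×4 matrix with these as columns; its determinant is -188.
A nonzero determinant means the columns are linearly independent.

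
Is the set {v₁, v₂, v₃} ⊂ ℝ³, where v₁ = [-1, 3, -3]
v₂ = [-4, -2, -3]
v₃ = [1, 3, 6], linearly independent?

The matrix [v₁|v₂|v₃] has determinant 96.
A nonzero determinant means the columns are linearly independent.

linearly independent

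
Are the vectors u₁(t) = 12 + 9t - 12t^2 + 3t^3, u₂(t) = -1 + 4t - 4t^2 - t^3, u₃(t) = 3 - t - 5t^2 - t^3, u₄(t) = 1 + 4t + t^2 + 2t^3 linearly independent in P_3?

linearly dependent

Take coordinates with respect to the standard basis {1, t, …, t^3}.
Form the 4×4 matrix with these as columns; its determinant is 0.
A zero determinant means the columns are linearly dependent.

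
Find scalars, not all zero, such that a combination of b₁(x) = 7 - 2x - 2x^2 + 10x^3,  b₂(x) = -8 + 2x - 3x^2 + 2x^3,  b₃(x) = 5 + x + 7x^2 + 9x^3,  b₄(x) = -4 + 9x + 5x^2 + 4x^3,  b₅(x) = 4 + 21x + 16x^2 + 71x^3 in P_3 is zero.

Pass to coordinate vectors relative to the basis {1, x, …, x^3}.
Write the vectors as columns of a matrix and find a nonzero vector in its null space.
One solution (up to scaling) is (3, 3, 3, 2, -1).

3b₁ + 3b₂ + 3b₃ + 2b₄ - b₅ = 0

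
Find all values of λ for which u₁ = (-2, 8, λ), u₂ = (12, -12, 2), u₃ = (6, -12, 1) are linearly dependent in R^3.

Place the vectors as rows of a 3×3 matrix; dependence ⇔ determinant zero.
Expanding, det = -72*λ - 24.
This vanishes exactly when λ = -1/3.

λ = -1/3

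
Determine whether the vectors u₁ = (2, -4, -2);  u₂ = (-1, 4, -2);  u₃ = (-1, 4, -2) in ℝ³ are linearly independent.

Two of the vectors are equal, giving an immediate dependence.

linearly dependent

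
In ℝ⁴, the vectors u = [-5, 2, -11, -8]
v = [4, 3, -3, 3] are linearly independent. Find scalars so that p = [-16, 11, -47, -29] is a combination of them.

Since u, v are independent, the coefficients expressing p are uniquely determined by a linear system.
Row-reducing the augmented matrix gives the unique coefficients (α₁, α₂) = (4, 1).

p = 4u + v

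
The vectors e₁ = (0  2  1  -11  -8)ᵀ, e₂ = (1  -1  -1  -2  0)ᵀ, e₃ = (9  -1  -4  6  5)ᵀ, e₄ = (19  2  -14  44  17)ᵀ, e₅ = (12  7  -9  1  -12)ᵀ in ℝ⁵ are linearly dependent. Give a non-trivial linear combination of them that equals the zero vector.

Row-reduce the matrix with e₁, e₂, e₃, e₄, e₅ as columns; the null space gives the coefficients.
The free variable yields coefficients (3, 2, -1, 1, -1) (any nonzero multiple also works).

3e₁ + 2e₂ - e₃ + e₄ - e₅ = 0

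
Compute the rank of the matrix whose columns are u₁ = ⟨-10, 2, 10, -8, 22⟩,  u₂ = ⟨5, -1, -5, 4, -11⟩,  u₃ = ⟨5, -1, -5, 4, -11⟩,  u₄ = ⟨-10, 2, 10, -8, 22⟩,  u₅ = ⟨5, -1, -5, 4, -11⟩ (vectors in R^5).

Form the matrix with u₁, u₂, u₃, u₄, u₅ as columns and reduce.
Exactly 1 pivot survives; hence the rank is 1.

1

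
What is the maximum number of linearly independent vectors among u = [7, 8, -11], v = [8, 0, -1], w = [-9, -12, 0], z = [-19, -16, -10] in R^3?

Apply Gaussian elimination to the matrix whose rows are u, v, w, z.
Exactly 3 pivots survive; hence the rank is 3.
(With 4 elements in a 3-dimensional space the rank is at most 3.)

3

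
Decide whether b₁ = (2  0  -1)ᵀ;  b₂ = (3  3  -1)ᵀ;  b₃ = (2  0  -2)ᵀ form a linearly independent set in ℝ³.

linearly independent

Place the vectors as rows of a 3×3 matrix and reduce to echelon form.
The reduction yields 3 nonzero rows, so the rank is 3.
Since rank = 3 (the number of vectors), the set is linearly independent.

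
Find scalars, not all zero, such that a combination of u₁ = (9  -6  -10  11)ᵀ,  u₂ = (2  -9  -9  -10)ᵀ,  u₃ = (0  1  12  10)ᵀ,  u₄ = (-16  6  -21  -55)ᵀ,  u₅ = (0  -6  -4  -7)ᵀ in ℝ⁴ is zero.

2u₁ - u₂ + 3u₃ + u₄ + u₅ = 0

Solve the homogeneous system with u₁, u₂, u₃, u₄, u₅ as columns by row-reducing the coefficient matrix.
A generator of the null space is (2, -1, 3, 1, 1).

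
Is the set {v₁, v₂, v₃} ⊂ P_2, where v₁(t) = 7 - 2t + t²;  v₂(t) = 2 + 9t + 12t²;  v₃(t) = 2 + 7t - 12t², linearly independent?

linearly independent

Write each element as a coordinate vector in ℝ³ using {1, t, t²}.
Form the 3×3 matrix with these as columns; its determinant is -1444.
A nonzero determinant means the columns are linearly independent.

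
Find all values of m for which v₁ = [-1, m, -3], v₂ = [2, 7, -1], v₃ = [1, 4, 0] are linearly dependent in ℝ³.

Dependence holds iff the 3×3 matrix [v₁ v₂ v₃] is singular.
The determinant works out to -m - 7.
Solving -m - 7 = 0 yields m = -7.

m = -7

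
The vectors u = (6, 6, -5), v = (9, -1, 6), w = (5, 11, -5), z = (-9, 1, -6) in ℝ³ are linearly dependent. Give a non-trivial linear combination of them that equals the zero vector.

Write the vectors as columns of a matrix and find a nonzero vector in its null space.
The free variable yields coefficients (0, 1, 0, 1) (any nonzero multiple also works).

v + z = 0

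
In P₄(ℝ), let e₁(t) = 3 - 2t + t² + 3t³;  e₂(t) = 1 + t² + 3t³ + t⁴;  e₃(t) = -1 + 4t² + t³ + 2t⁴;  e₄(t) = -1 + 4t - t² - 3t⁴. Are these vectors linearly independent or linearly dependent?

Take coordinates with respect to the standard basis {1, t, …, t⁴}.
Row-reduce the matrix whose columns are e₁, e₂, e₃, e₄.
The reduction yields 4 nonzero rows, so the rank is 4.
Since rank = 4 (the number of vectors), the set is linearly independent.

linearly independent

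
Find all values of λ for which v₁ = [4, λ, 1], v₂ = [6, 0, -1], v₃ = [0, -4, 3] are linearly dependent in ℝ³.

The vectors are dependent exactly when the determinant of the matrix with rows v₁, v₂, v₃ vanishes.
The determinant works out to -18*λ - 40.
Setting this to zero gives λ = -20/9.

λ = -20/9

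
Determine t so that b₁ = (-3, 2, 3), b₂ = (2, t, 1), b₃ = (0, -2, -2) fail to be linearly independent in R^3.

t = 5/3

The vectors are dependent exactly when the determinant of the matrix with rows b₁, b₂, b₃ vanishes.
Expanding, det = 6*t - 10.
Setting this to zero gives t = 5/3.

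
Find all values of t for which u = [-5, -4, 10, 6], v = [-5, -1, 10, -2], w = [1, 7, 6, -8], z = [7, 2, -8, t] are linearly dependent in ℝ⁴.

The vectors are dependent exactly when the determinant of the matrix with rows u, v, w, z vanishes.
The determinant works out to 1020 - 120*t.
This vanishes exactly when t = 17/2.

t = 17/2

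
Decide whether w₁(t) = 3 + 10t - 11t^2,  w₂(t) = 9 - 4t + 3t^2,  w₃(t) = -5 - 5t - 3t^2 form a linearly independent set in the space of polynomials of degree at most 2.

Write each element as a coordinate vector in ℝ³ using {1, t, t^2}.
Row-reduce the matrix whose columns are w₁, w₂, w₃.
The reduction yields 3 nonzero rows, so the rank is 3.
Since rank = 3 (the number of vectors), the set is linearly independent.

linearly independent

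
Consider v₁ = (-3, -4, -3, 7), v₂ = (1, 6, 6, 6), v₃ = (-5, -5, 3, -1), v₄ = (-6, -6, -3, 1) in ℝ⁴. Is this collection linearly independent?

linearly independent

Row-reduce the matrix whose columns are v₁, v₂, v₃, v₄.
The reduction yields 4 nonzero rows, so the rank is 4.
Since rank = 4 (the number of vectors), the set is linearly independent.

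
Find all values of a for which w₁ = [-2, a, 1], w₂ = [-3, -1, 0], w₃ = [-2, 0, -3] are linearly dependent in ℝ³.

a = -8/9

Dependence holds iff the 3×3 matrix [w₁ w₂ w₃] is singular.
Cofactor expansion gives det = -9*a - 8.
This vanishes exactly when a = -8/9.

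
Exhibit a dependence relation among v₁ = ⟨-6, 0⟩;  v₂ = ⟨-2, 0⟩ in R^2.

v₁ - 3v₂ = 0

Set up α₁v₁ + α₂v₂ = 0 and solve the homogeneous system.
A generator of the null space is (1, -3).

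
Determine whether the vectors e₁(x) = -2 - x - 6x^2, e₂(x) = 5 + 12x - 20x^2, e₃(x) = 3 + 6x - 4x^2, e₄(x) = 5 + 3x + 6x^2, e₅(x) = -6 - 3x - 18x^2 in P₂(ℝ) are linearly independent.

linearly dependent

Write each element as a coordinate vector in ℝ³ using {1, x, x^2}.
There are 5 vectors in a 3-dimensional space, so they cannot be linearly independent.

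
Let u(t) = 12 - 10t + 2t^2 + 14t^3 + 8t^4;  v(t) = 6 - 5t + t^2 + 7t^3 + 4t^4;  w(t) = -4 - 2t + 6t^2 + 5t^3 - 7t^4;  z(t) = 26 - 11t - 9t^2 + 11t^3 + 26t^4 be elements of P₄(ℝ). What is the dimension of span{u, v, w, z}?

Pass to coordinate vectors with respect to the basis {1, t, …, t^4}.
Form the matrix with u, v, w, z as columns and reduce.
Exactly 2 pivots survive; hence the rank is 2.

2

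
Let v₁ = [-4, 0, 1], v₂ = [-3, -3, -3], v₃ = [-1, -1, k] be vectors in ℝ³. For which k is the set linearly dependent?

k = -1

The set is linearly dependent precisely when det[v₁; v₂; v₃] = 0.
Cofactor expansion gives det = 12*k + 12.
Setting this to zero gives k = -1.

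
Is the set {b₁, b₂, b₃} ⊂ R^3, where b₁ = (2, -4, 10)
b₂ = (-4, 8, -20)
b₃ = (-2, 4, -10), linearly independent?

linearly dependent

One vector is a scalar multiple of another, so the set is dependent.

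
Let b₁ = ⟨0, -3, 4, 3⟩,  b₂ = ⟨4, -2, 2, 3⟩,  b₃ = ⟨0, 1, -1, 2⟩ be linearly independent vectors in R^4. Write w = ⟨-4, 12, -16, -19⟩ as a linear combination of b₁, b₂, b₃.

w = -4b₁ - b₂ - 2b₃

Since b₁, b₂, b₃ are independent, the coefficients expressing w are uniquely determined by a linear system.
The system has the unique solution (α₁, α₂, α₃) = (-4, -1, -2).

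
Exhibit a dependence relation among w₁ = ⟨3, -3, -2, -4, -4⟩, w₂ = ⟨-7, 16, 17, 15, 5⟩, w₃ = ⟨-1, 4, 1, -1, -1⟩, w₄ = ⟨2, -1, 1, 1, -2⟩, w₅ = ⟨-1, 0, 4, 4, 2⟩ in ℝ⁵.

2w₁ + w₂ - 3w₃ - 2w₄ - 2w₅ = 0

Set up α₁w₁ + … + α₅w₅ = 0 and solve the homogeneous system.
The free variable yields coefficients (2, 1, -3, -2, -2) (any nonzero multiple also works).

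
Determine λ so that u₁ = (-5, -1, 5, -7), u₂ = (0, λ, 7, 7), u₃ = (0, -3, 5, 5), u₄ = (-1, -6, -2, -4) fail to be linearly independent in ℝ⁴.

λ = -21/5

Place the vectors as rows of a 4×4 matrix; dependence ⇔ determinant zero.
Expanding, det = -10*λ - 42.
Solving -10*λ - 42 = 0 yields λ = -21/5.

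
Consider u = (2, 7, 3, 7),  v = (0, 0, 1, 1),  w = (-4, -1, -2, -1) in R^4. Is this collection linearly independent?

linearly independent

Place the vectors as rows of a 3×4 matrix and reduce to echelon form.
The reduction yields 3 nonzero rows, so the rank is 3.
Since rank = 3 (the number of vectors), the set is linearly independent.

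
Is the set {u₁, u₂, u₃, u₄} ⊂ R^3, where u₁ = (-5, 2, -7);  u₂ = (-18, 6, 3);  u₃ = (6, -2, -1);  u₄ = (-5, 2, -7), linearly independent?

linearly dependent

There are 4 vectors in a 3-dimensional space, so they cannot be linearly independent.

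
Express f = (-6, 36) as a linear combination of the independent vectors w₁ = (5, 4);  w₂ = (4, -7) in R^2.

f = 2w₁ - 4w₂

Solve the system with w₁, w₂ as columns and f as the right-hand side.
Row-reducing the augmented matrix gives the unique coefficients (c₁, c₂) = (2, -4).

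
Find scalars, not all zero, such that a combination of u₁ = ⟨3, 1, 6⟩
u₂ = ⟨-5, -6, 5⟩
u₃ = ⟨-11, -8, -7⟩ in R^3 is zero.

2u₁ - u₂ + u₃ = 0

Set up α₁u₁ + … + α₃u₃ = 0 and solve the homogeneous system.
One solution (up to scaling) is (2, -1, 1).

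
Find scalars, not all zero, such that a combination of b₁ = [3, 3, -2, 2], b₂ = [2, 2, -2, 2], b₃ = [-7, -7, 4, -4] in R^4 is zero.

Row-reduce the matrix with b₁, b₂, b₃ as columns; the null space gives the coefficients.
A generator of the null space is (3, -1, 1).

3b₁ - b₂ + b₃ = 0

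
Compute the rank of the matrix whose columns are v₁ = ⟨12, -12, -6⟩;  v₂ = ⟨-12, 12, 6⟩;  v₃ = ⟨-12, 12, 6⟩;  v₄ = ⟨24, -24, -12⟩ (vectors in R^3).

Apply Gaussian elimination to the matrix whose rows are v₁, v₂, v₃, v₄.
The echelon form has 1 nonzero row, so the rank is 1.
(With 4 elements in a 3-dimensional space the rank is at most 3.)

1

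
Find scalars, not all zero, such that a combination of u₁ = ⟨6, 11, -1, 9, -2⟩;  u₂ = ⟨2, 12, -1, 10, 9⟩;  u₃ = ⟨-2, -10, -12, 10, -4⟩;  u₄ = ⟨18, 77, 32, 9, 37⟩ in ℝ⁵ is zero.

Solve the homogeneous system with u₁, u₂, u₃, u₄ as columns by row-reducing the coefficient matrix.
One solution (up to scaling) is (1, 3, -3, -1).

u₁ + 3u₂ - 3u₃ - u₄ = 0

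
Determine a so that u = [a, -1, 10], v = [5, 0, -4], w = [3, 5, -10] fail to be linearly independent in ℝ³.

a = -53/5

Place the vectors as rows of a 3×3 matrix; dependence ⇔ determinant zero.
Expanding, det = 20*a + 212.
This vanishes exactly when a = -53/5.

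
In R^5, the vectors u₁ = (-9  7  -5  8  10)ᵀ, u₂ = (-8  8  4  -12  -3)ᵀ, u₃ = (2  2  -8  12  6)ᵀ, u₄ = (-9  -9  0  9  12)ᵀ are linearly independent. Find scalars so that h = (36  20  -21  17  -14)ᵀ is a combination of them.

Since u₁, u₂, u₃, u₄ are independent, the coefficients expressing h are uniquely determined by a linear system.
Row-reducing the augmented matrix gives the unique coefficients (c₁, …, c₄) = (1, -2, 1, -3).

h = u₁ - 2u₂ + u₃ - 3u₄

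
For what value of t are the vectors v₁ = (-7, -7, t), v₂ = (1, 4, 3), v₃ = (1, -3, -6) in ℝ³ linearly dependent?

The vectors are dependent exactly when the determinant of the matrix with rows v₁, v₂, v₃ vanishes.
Cofactor expansion gives det = 42 - 7*t.
This vanishes exactly when t = 6.

t = 6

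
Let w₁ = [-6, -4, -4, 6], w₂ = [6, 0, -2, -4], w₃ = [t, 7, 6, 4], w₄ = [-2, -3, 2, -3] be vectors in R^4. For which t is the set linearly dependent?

t = -3

Dependence holds iff the 4×4 matrix [w₁ w₂ w₃ w₄] is singular.
Cofactor expansion gives det = -140*t - 420.
This vanishes exactly when t = -3.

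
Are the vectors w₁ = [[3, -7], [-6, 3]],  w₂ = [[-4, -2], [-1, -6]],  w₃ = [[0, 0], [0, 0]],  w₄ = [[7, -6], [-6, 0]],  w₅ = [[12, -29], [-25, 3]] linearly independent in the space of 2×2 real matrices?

Take coordinates with respect to the standard basis {E₁₁, E₁₂, E₂₁, E₂₂}.
There are 5 vectors in a 4-dimensional space, so they cannot be linearly independent.

linearly dependent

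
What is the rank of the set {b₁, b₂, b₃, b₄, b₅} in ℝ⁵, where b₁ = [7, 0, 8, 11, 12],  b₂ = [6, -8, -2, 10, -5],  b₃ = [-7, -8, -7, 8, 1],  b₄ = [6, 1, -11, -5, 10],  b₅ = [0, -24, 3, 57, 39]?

Put the 5×5 matrix [b₁|b₂|b₃|b₄|b₅] into echelon form.
Exactly 4 pivots survive; hence the rank is 4.

4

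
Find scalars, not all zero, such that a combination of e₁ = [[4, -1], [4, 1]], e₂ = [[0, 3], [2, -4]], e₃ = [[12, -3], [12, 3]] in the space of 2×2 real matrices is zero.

Take coordinates with respect to {E₁₁, E₁₂, E₂₁, E₂₂}.
Write the vectors as columns of a matrix and find a nonzero vector in its null space.
One solution (up to scaling) is (3, 0, -1).

3e₁ - e₃ = 0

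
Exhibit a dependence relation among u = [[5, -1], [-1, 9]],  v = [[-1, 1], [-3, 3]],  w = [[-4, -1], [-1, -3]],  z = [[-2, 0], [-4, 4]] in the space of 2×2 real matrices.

u + 3v + 2w - 3z = 0

Take coordinates with respect to {E₁₁, E₁₂, E₂₁, E₂₂}.
Write the vectors as columns of a matrix and find a nonzero vector in its null space.
One solution (up to scaling) is (1, 3, 2, -3).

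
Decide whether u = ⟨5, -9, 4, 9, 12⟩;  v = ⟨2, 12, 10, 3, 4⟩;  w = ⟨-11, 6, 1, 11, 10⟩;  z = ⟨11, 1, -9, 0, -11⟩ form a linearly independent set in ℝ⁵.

linearly independent

Row-reduce the matrix whose columns are u, v, w, z.
The reduction yields 4 nonzero rows, so the rank is 4.
Since rank = 4 (the number of vectors), the set is linearly independent.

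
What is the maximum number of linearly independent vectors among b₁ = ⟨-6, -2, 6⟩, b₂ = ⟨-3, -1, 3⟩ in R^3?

Form the matrix with b₁, b₂ as columns and reduce.
The echelon form has 1 nonzero row, so the rank is 1.

1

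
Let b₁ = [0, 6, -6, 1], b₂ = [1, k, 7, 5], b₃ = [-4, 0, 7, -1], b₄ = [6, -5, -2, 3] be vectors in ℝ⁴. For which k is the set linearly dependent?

k = -13/10

Dependence holds iff the 4×4 matrix [b₁ b₂ b₃ b₄] is singular.
Expanding, det = -70*k - 91.
Setting this to zero gives k = -13/10.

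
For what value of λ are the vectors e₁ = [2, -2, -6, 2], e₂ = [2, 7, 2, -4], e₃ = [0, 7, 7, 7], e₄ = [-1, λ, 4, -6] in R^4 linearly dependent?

λ = 17/7

The vectors are dependent exactly when the determinant of the matrix with rows e₁, e₂, e₃, e₄ vanishes.
Expanding, det = 196*λ - 476.
Setting this to zero gives λ = 17/7.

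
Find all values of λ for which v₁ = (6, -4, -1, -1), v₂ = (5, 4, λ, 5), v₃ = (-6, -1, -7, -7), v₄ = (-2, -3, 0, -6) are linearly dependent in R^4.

λ = -54

Place the vectors as rows of a 4×4 matrix; dependence ⇔ determinant zero.
The determinant works out to 18*λ + 972.
This vanishes exactly when λ = -54.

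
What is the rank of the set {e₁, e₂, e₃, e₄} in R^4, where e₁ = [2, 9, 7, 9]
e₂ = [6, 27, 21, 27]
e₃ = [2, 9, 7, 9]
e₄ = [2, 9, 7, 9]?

Form the matrix with e₁, e₂, e₃, e₄ as columns and reduce.
There is 1 pivot column, so rank = 1.

rank 1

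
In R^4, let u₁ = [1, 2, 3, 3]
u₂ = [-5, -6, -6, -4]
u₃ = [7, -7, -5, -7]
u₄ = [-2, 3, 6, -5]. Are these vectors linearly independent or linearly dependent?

Row-reduce the matrix whose columns are u₁, u₂, u₃, u₄.
The reduction yields 4 nonzero rows, so the rank is 4.
Since rank = 4 (the number of vectors), the set is linearly independent.

linearly independent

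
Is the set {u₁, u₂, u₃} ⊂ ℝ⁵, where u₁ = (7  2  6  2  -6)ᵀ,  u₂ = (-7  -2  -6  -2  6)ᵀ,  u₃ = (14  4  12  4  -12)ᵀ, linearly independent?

One vector is a scalar multiple of another, so the set is dependent.

linearly dependent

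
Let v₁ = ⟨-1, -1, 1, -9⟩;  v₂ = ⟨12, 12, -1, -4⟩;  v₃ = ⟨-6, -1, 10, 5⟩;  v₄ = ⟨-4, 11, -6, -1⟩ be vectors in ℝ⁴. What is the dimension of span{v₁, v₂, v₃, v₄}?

4

Apply Gaussian elimination to the matrix whose rows are v₁, v₂, v₃, v₄.
Reduction leaves 4 leading entries, giving rank 4.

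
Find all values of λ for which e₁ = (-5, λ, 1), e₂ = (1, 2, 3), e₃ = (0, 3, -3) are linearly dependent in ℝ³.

The vectors are dependent exactly when the determinant of the matrix with rows e₁, e₂, e₃ vanishes.
Expanding, det = 3*λ + 78.
Setting this to zero gives λ = -26.

λ = -26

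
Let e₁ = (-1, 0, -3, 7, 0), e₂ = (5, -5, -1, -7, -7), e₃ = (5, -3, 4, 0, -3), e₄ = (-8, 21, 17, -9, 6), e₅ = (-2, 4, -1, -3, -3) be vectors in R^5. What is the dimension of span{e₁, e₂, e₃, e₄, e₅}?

Apply Gaussian elimination to the matrix whose rows are e₁, e₂, e₃, e₄, e₅.
Reduction leaves 4 leading entries, giving rank 4.

4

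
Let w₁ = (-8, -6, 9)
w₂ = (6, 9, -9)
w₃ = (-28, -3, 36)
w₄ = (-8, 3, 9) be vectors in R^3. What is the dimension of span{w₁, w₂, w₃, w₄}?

dim = 3

Put the 3×4 matrix [w₁|w₂|w₃|w₄] into echelon form.
The echelon form has 3 nonzero rows, so the rank is 3.
(With 4 elements in a 3-dimensional space the rank is at most 3.)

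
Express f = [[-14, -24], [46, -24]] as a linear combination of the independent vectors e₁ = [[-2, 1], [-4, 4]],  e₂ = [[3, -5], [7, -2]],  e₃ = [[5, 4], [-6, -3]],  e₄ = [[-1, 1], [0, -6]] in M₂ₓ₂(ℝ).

f = -2e₁ + 2e₂ - 4e₃ + 4e₄

Work in coordinates with respect to the standard basis {E₁₁, E₁₂, E₂₁, E₂₂}.
Write f = α₁e₁ + … + α₄e₄ and equate components.
Row-reducing the augmented matrix gives the unique coefficients (α₁, …, α₄) = (-2, 2, -4, 4).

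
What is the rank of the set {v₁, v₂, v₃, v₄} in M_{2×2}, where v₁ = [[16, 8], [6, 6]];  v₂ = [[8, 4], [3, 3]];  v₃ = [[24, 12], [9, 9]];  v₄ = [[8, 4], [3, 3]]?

rank 1

Pass to coordinate vectors with respect to the basis {E₁₁, E₁₂, E₂₁, E₂₂}.
Row-reduce the 4×4 matrix with these as rows.
There is 1 pivot column, so rank = 1.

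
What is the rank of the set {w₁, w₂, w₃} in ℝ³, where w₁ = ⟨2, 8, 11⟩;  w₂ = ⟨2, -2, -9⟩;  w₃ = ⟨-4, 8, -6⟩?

Apply Gaussian elimination to the matrix whose rows are w₁, w₂, w₃.
There are 3 pivot columns, so rank = 3.

rank 3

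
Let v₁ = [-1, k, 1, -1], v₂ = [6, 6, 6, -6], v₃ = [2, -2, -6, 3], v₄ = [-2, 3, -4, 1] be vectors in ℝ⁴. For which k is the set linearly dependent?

k = 2

The set is linearly dependent precisely when det[v₁; v₂; v₃; v₄] = 0.
Expanding, det = 216 - 108*k.
Setting this to zero gives k = 2.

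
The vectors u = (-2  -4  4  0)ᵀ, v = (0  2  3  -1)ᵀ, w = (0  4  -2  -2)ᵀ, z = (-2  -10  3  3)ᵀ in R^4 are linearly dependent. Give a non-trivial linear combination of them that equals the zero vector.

u - v - w - z = 0

Set up α₁u + … + α₄z = 0 and solve the homogeneous system.
The free variable yields coefficients (1, -1, -1, -1) (any nonzero multiple also works).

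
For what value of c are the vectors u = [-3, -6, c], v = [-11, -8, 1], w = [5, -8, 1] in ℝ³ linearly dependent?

c = 3/4

Dependence holds iff the 3×3 matrix [u v w] is singular.
Cofactor expansion gives det = 128*c - 96.
This vanishes exactly when c = 3/4.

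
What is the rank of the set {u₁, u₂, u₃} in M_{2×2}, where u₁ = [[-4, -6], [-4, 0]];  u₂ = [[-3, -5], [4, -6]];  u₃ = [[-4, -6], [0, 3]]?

3

Represent each element by its coordinate vector in ℝ⁴.
Apply Gaussian elimination to the matrix whose rows are u₁, u₂, u₃.
There are 3 pivot columns, so rank = 3.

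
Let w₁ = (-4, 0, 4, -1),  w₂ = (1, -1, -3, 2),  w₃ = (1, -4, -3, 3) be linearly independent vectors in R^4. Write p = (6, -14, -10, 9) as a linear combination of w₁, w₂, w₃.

Solve the system with w₁, w₂, w₃ as columns and p as the right-hand side.
Row-reducing the augmented matrix gives the unique coefficients (a₁, a₂, a₃) = (-1, -2, 4).

p = -w₁ - 2w₂ + 4w₃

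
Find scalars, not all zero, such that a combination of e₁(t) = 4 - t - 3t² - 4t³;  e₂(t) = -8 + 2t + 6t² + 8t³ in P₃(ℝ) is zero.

2e₁ + e₂ = 0

Take coordinates with respect to {1, t, …, t³}.
Row-reduce the matrix with e₁, e₂ as columns; the null space gives the coefficients.
The free variable yields coefficients (2, 1) (any nonzero multiple also works).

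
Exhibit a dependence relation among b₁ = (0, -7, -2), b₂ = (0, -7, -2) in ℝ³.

Row-reduce the matrix with b₁, b₂ as columns; the null space gives the coefficients.
A generator of the null space is (1, -1).

b₁ - b₂ = 0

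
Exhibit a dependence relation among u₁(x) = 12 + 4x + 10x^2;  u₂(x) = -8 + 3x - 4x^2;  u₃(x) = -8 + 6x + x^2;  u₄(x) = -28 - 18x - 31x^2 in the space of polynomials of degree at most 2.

3u₁ + u₃ + u₄ = 0

Pass to coordinate vectors relative to the basis {1, x, x^2}.
Solve the homogeneous system with u₁, u₂, u₃, u₄ as columns by row-reducing the coefficient matrix.
A generator of the null space is (3, 0, 1, 1).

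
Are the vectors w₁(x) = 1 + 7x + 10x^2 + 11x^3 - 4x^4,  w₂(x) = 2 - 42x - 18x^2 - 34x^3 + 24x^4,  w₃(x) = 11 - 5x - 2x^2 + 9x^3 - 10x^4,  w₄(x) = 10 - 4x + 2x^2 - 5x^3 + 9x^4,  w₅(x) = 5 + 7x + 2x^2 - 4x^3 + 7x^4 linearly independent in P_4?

linearly dependent

Write each element as a coordinate vector in ℝ⁵ using {1, x, …, x^4}.
Form the 5×5 matrix with these as columns; its determinant is 0.
A zero determinant means the columns are linearly dependent.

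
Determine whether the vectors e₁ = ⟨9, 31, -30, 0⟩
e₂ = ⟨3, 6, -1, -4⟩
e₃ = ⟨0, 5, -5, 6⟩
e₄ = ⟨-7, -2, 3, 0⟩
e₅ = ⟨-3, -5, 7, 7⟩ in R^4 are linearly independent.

linearly dependent

There are 5 vectors in a 4-dimensional space, so they cannot be linearly independent.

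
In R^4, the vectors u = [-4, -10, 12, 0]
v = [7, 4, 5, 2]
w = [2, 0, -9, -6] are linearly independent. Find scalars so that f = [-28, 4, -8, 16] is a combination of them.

Write f = α₁u + … + α₃w and equate components.
Row-reducing the augmented matrix gives the unique coefficients (α₁, α₂, α₃) = (-2, -4, -4).

f = -2u - 4v - 4w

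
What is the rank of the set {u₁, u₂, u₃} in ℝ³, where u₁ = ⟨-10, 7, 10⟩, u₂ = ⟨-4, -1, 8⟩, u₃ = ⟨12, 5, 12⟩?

Put the 3×3 matrix [u₁|u₂|u₃] into echelon form.
There are 3 pivot columns, so rank = 3.

rank 3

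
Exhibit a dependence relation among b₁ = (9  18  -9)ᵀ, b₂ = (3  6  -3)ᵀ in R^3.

b₁ - 3b₂ = 0

Write the vectors as columns of a matrix and find a nonzero vector in its null space.
One solution (up to scaling) is (1, -3).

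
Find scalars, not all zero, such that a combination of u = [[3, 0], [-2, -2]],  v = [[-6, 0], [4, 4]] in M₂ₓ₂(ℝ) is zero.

2u + v = 0

Pass to coordinate vectors relative to the basis {E₁₁, E₁₂, E₂₁, E₂₂}.
Solve the homogeneous system with u, v as columns by row-reducing the coefficient matrix.
The free variable yields coefficients (2, 1) (any nonzero multiple also works).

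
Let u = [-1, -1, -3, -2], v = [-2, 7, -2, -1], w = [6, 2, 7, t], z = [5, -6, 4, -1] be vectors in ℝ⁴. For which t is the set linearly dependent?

t = -2/5

Dependence holds iff the 4×4 matrix [u v w z] is singular.
The determinant works out to -55*t - 22.
This vanishes exactly when t = -2/5.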